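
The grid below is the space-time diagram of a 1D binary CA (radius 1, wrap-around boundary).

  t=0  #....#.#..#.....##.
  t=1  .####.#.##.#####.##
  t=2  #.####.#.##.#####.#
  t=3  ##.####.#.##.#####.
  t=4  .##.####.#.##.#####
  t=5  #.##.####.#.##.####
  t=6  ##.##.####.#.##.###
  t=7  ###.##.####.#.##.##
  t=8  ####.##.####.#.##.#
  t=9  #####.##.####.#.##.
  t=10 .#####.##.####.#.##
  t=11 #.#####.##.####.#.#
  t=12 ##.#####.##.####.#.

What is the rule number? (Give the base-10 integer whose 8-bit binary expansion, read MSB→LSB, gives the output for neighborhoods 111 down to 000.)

243

  [7] ### => #  t=1,i=2
  [6] ##. => #  t=0,i=17
  [5] #.# => #  t=0,i=6
  [4] #.. => #  t=0,i=1
  [3] .## => .  t=0,i=16
  [2] .#. => .  t=0,i=0
  [1] ..# => #  t=0,i=4
  [0] ... => #  t=0,i=2
  bits 11110011 = 243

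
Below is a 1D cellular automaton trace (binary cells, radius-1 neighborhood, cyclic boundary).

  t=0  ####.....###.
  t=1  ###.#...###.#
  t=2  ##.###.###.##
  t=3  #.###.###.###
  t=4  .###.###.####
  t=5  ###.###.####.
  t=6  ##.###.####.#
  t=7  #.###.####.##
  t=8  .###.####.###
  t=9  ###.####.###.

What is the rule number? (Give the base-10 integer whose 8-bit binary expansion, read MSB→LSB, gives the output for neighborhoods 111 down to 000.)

  ###|#  b7=1 t=0,i=1
  ##.|.  b6=0 t=0,i=3
  #.#|#  b5=1 t=0,i=12
  #..|#  b4=1 t=0,i=4
  .##|#  b3=1 t=0,i=0
  .#.|#  b2=1 t=1,i=4
  ..#|#  b1=1 t=0,i=8
  ...|.  b0=0 t=0,i=5
  bits 10111110 = 190

190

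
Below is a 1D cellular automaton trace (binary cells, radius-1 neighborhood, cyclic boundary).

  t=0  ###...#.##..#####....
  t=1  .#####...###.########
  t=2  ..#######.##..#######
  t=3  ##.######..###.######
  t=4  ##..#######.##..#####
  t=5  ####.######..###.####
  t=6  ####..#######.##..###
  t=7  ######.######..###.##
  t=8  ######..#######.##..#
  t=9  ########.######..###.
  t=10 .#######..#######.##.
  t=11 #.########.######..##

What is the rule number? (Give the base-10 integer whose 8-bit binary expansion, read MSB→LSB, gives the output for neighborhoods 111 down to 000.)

  [7] ### => #  t=0,i=1
  [6] ##. => #  t=0,i=2
  [5] #.# => .  t=0,i=7
  [4] #.. => #  t=0,i=3
  [3] .## => .  t=0,i=0
  [2] .#. => .  t=0,i=6
  [1] ..# => #  t=0,i=5
  [0] ... => #  t=0,i=4
  bits 11010011 = 211

211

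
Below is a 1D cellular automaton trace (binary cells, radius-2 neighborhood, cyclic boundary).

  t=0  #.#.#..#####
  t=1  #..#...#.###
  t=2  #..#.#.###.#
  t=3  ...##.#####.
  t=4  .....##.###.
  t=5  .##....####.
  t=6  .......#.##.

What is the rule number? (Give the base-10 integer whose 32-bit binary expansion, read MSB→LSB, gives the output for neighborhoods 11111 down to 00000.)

4169288881

  [31] ##### => #  t=0,i=9
  [30] ####. => #  t=0,i=11
  [29] ###.# => #  t=0,i=0
  [28] ###.. => #  t=1,i=0
  [27] ##.## => #  t=2,i=10
  [26] ##.#. => .  t=0,i=1
  [25] ##..# => .  t=1,i=1
  [24] ##... => .  t=3,i=11
  [23] #.### => #  t=1,i=9
  [22] #.##. => .  t=2,i=11
  [21] #.#.# => .  t=0,i=2
  [20] #.#.. => .  t=0,i=4
  [19] #..## => .  t=0,i=6
  [18] #..#. => .  t=1,i=2
  [17] #...# => #  t=1,i=5
  [16] #.... => .  t=3,i=0
  [15] .#### => .  t=0,i=8
  [14] .###. => #  t=2,i=8
  [13] .##.# => .  t=3,i=4
  [12] .##.. => .  t=2,i=0
  [11] .#.## => #  t=1,i=8
  [10] .#.#. => #  t=0,i=3
  [9] .#..# => .  t=0,i=5
  [8] .#... => .  t=1,i=4
  [7] ..### => #  t=0,i=7
  [6] ..##. => .  t=3,i=3
  [5] ..#.# => #  t=1,i=7
  [4] ..#.. => #  t=1,i=3
  [3] ...## => .  t=3,i=2
  [2] ...#. => .  t=1,i=6
  [1] ....# => .  t=3,i=1
  [0] ..... => #  t=4,i=1
  bits 11111000100000100100110010110001 = 4169288881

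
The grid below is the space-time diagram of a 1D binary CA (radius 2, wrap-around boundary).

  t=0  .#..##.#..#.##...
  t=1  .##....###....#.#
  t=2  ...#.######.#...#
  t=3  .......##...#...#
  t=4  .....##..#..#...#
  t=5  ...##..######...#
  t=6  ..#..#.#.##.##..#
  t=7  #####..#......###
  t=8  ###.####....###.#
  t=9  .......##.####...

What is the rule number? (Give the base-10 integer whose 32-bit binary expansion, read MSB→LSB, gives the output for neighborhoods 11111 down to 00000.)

2469675674

  ##### -> #   bit 31 = 1  t=2,i=7
  ####. -> .   bit 30 = 0  t=2,i=9
  ###.# -> .   bit 29 = 0  t=2,i=10
  ###.. -> #   bit 28 = 1  t=1,i=9
  ##.## -> .   bit 27 = 0  t=6,i=11
  ##.#. -> .   bit 26 = 0  t=0,i=6
  ##..# -> #   bit 25 = 1  t=4,i=7
  ##... -> #   bit 24 = 1  t=0,i=14
  #.### -> .   bit 23 = 0  t=2,i=5
  #.##. -> .   bit 22 = 0  t=0,i=12
  #.#.# -> #   bit 21 = 1  t=1,i=16
  #.#.. -> #   bit 20 = 1  t=0,i=7
  #..## -> .   bit 19 = 0  t=0,i=3
  #..#. -> #   bit 18 = 1  t=0,i=9
  #...# -> .   bit 17 = 0  t=2,i=1
  #.... -> .   bit 16 = 0  t=0,i=15
  .#### -> .   bit 15 = 0  t=2,i=6
  .###. -> #   bit 14 = 1  t=1,i=8
  .##.# -> .   bit 13 = 0  t=0,i=5
  .##.. -> .   bit 12 = 0  t=0,i=13
  .#.## -> .   bit 11 = 0  t=0,i=11
  .#.#. -> .   bit 10 = 0  t=1,i=15
  .#..# -> #   bit 9 = 1  t=0,i=2
  .#... -> .   bit 8 = 0  t=2,i=0
  ..### -> #   bit 7 = 1  t=1,i=7
  ..##. -> .   bit 6 = 0  t=0,i=4
  ..#.# -> .   bit 5 = 0  t=0,i=10
  ..#.. -> #   bit 4 = 1  t=0,i=1
  ...## -> #   bit 3 = 1  t=1,i=6
  ...#. -> .   bit 2 = 0  t=0,i=0
  ....# -> #   bit 1 = 1  t=0,i=16
  ..... -> .   bit 0 = 0  t=3,i=2
  bits 10010011001101000100001010011010 = 2469675674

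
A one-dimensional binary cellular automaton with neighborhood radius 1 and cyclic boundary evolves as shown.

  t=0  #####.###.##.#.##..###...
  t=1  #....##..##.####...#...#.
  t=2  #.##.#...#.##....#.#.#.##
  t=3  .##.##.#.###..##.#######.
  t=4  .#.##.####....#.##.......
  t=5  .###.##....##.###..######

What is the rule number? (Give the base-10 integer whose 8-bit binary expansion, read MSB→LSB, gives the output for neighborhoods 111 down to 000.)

45

  [7] ### => .  t=0,i=1
  [6] ##. => .  t=0,i=4
  [5] #.# => #  t=0,i=5
  [4] #.. => .  t=0,i=17
  [3] .## => #  t=0,i=0
  [2] .#. => #  t=0,i=13
  [1] ..# => .  t=0,i=18
  [0] ... => #  t=0,i=23
  bits 00101101 = 45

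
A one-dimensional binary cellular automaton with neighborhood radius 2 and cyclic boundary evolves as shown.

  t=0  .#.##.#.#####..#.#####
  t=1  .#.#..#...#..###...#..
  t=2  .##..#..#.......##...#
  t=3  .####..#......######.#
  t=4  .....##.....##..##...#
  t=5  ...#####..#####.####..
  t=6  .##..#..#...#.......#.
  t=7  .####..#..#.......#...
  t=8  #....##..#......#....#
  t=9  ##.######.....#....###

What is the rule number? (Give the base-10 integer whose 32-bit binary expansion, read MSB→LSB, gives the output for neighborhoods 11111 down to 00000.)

2204505194

  [31] ##### => #  t=0,i=10
  [30] ####. => .  t=0,i=11
  [29] ###.# => .  t=0,i=21
  [28] ###.. => .  t=0,i=12
  [27] ##.## => .  t=5,i=15
  [26] ##.#. => .  t=0,i=0
  [25] ##..# => #  t=0,i=13
  [24] ##... => #  t=1,i=16
  [23] #.### => .  t=0,i=8
  [22] #.##. => #  t=0,i=3
  [21] #.#.# => #  t=0,i=1
  [20] #.#.. => .  t=1,i=3
  [19] #..## => .  t=1,i=12
  [18] #..#. => #  t=0,i=14
  [17] #...# => #  t=1,i=8
  [16] #.... => .  t=2,i=10
  [15] .#### => .  t=0,i=9
  [14] .###. => .  t=1,i=14
  [13] .##.# => .  t=0,i=4
  [12] .##.. => #  t=2,i=2
  [11] .#.## => .  t=0,i=2
  [10] .#.#. => #  t=1,i=2
  [9] .#..# => .  t=1,i=4
  [8] .#... => .  t=1,i=7
  [7] ..### => .  t=1,i=13
  [6] ..##. => #  t=2,i=16
  [5] ..#.# => #  t=0,i=15
  [4] ..#.. => .  t=1,i=6
  [3] ...## => #  t=2,i=15
  [2] ...#. => .  t=1,i=0
  [1] ....# => #  t=2,i=14
  [0] ..... => .  t=2,i=11
  bits 10000011011001100001010001101010 = 2204505194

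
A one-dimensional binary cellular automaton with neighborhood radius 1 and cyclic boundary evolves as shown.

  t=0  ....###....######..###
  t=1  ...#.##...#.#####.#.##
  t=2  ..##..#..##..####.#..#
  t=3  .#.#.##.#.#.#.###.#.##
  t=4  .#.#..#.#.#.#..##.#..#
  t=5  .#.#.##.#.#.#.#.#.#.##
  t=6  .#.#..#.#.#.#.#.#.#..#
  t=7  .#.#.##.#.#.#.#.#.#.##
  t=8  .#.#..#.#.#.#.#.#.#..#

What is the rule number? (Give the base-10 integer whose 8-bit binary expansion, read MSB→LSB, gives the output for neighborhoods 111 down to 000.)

  [7] ### => #  t=0,i=5
  [6] ##. => #  t=0,i=6
  [5] #.# => .  t=1,i=4
  [4] #.. => .  t=0,i=0
  [3] .## => .  t=0,i=4
  [2] .#. => #  t=1,i=3
  [1] ..# => #  t=0,i=3
  [0] ... => .  t=0,i=1
  bits 11000110 = 198

198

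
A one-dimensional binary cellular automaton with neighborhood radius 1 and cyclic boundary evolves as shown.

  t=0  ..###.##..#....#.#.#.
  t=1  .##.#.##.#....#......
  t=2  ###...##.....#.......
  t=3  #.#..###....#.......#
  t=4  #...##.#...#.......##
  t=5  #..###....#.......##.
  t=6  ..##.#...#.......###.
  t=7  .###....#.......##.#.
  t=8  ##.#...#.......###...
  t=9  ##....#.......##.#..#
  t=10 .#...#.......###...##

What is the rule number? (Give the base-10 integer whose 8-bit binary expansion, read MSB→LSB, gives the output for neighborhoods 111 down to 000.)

74

  [7] ### => .  t=0,i=3
  [6] ##. => #  t=0,i=4
  [5] #.# => .  t=0,i=5
  [4] #.. => .  t=0,i=8
  [3] .## => #  t=0,i=2
  [2] .#. => .  t=0,i=10
  [1] ..# => #  t=0,i=1
  [0] ... => .  t=0,i=0
  bits 01001010 = 74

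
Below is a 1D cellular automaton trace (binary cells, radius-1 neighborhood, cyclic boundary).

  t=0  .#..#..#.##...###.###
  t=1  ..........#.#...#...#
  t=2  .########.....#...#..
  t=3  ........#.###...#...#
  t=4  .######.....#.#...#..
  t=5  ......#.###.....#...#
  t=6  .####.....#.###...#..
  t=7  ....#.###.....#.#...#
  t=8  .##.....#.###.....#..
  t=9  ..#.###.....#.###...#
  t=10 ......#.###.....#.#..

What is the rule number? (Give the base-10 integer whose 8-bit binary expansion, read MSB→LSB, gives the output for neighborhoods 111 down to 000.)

65

  ###|.  b7=0 t=0,i=15
  ##.|#  b6=1 t=0,i=10
  #.#|.  b5=0 t=0,i=0
  #..|.  b4=0 t=0,i=2
  .##|.  b3=0 t=0,i=9
  .#.|.  b2=0 t=0,i=1
  ..#|.  b1=0 t=0,i=3
  ...|#  b0=1 t=0,i=12
  bits 01000001 = 65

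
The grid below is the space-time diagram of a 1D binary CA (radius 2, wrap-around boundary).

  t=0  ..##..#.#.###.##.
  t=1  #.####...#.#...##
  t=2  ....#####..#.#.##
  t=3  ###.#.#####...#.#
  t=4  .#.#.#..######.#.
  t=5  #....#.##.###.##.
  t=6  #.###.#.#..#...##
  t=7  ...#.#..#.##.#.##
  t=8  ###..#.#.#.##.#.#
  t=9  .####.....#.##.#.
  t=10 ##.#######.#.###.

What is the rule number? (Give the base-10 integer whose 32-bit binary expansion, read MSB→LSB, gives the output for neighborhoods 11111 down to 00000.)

  nb #####: next=#  (t=2,i=6, bit31=1)
  nb ####.: next=#  (t=1,i=4, bit30=1)
  nb ###.#: next=.  (t=0,i=12, bit29=0)
  nb ###..: next=#  (t=1,i=5, bit28=1)
  nb ##.##: next=.  (t=0,i=13, bit27=0)
  nb ##.#.: next=#  (t=3,i=3, bit26=1)
  nb ##..#: next=#  (t=0,i=4, bit25=1)
  nb ##...: next=#  (t=0,i=16, bit24=1)
  nb #.###: next=.  (t=0,i=10, bit23=0)
  nb #.##.: next=.  (t=0,i=14, bit22=0)
  nb #.#.#: next=.  (t=0,i=8, bit21=0)
  nb #.#..: next=#  (t=1,i=11, bit20=1)
  nb #..##: next=#  (t=4,i=7, bit19=1)
  nb #..#.: next=#  (t=0,i=5, bit18=1)
  nb #...#: next=#  (t=0,i=0, bit17=1)
  nb #....: next=#  (t=2,i=1, bit16=1)
  nb .####: next=.  (t=1,i=3, bit15=0)
  nb .###.: next=#  (t=0,i=11, bit14=1)
  nb .##.#: next=#  (t=5,i=8, bit13=1)
  nb .##..: next=#  (t=0,i=3, bit12=1)
  nb .#.##: next=#  (t=0,i=9, bit11=1)
  nb .#.#.: next=.  (t=0,i=7, bit10=0)
  nb .#..#: next=.  (t=4,i=6, bit9=0)
  nb .#...: next=.  (t=1,i=12, bit8=0)
  nb ..###: next=#  (t=1,i=15, bit7=1)
  nb ..##.: next=#  (t=0,i=2, bit6=1)
  nb ..#.#: next=.  (t=0,i=6, bit5=0)
  nb ..#..: next=#  (t=6,i=11, bit4=1)
  nb ...##: next=.  (t=0,i=1, bit3=0)
  nb ...#.: next=#  (t=1,i=8, bit2=1)
  nb ....#: next=#  (t=2,i=2, bit1=1)
  nb .....: next=#  (t=9,i=7, bit0=1)
  bits 11010111000111110111100011010111 = 3609163991

3609163991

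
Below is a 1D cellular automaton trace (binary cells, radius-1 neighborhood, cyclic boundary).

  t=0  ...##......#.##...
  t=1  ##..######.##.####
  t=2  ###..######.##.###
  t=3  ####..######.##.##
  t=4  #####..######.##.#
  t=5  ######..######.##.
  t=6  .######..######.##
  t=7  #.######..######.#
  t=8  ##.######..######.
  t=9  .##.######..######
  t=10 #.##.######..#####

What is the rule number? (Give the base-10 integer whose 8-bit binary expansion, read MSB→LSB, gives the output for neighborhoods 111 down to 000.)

245

  [7] ### => #  t=1,i=0
  [6] ##. => #  t=0,i=4
  [5] #.# => #  t=0,i=12
  [4] #.. => #  t=0,i=5
  [3] .## => .  t=0,i=3
  [2] .#. => #  t=0,i=11
  [1] ..# => .  t=0,i=2
  [0] ... => #  t=0,i=0
  bits 11110101 = 245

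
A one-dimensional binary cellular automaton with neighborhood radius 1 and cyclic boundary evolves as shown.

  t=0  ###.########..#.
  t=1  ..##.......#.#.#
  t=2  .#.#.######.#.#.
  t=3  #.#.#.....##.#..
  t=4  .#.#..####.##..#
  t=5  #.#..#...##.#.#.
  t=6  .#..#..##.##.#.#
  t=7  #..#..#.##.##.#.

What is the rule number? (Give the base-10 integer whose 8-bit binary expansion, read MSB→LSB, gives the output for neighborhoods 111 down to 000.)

99

  nb ###: next=.  (t=0,i=1, bit7=0)
  nb ##.: next=#  (t=0,i=2, bit6=1)
  nb #.#: next=#  (t=0,i=3, bit5=1)
  nb #..: next=.  (t=0,i=12, bit4=0)
  nb .##: next=.  (t=0,i=0, bit3=0)
  nb .#.: next=.  (t=0,i=14, bit2=0)
  nb ..#: next=#  (t=0,i=13, bit1=1)
  nb ...: next=#  (t=1,i=5, bit0=1)
  bits 01100011 = 99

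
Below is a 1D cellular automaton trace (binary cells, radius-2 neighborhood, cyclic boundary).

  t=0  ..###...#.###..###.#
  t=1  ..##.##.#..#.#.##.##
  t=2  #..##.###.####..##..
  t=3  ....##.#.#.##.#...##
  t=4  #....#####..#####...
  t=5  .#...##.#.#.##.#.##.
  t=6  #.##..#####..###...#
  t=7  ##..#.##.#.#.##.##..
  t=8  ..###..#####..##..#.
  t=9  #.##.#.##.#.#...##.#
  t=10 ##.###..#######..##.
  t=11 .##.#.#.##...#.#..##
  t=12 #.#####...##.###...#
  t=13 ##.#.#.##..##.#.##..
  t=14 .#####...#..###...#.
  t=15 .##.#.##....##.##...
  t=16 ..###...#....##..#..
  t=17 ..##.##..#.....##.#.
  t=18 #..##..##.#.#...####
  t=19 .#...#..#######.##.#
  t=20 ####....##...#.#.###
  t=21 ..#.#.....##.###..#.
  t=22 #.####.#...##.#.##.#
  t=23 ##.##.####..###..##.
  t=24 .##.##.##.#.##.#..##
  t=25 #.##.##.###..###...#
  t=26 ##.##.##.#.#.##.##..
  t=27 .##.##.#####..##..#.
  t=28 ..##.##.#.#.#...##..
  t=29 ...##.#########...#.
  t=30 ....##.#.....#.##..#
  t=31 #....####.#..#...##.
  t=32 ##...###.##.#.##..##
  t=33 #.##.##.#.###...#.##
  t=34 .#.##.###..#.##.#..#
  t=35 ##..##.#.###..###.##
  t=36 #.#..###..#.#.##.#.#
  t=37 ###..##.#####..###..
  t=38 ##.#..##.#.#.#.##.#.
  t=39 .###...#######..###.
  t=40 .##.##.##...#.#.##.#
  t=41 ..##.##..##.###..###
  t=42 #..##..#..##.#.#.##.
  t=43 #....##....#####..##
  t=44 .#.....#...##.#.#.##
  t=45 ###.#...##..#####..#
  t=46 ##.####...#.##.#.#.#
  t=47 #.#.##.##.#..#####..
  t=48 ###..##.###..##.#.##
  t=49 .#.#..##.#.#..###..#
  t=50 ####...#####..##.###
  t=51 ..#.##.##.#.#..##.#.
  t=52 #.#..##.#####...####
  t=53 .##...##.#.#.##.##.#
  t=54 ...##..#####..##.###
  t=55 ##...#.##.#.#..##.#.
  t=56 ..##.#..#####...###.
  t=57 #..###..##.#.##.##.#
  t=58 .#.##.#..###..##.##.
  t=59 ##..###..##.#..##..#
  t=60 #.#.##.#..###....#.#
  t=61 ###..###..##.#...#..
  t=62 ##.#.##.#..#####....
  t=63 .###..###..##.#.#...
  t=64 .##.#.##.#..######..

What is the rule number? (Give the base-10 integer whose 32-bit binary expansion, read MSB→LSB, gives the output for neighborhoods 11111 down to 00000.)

1328997793

  ##### -> .   bit 31 = 0  t=4,i=7
  ####. -> #   bit 30 = 1  t=2,i=12
  ###.# -> .   bit 29 = 0  t=0,i=17
  ###.. -> .   bit 28 = 0  t=0,i=4
  ##.## -> #   bit 27 = 1  t=1,i=4
  ##.#. -> #   bit 26 = 1  t=0,i=18
  ##..# -> #   bit 25 = 1  t=0,i=13
  ##... -> #   bit 24 = 1  t=0,i=5
  #.### -> .   bit 23 = 0  t=0,i=10
  #.##. -> .   bit 22 = 0  t=1,i=5
  #.#.# -> #   bit 21 = 1  t=1,i=13
  #.#.. -> #   bit 20 = 1  t=0,i=19
  #..## -> .   bit 19 = 0  t=0,i=1
  #..#. -> #   bit 18 = 1  t=1,i=10
  #...# -> #   bit 17 = 1  t=0,i=6
  #.... -> .   bit 16 = 0  t=3,i=1
  .#### -> #   bit 15 = 1  t=2,i=11
  .###. -> #   bit 14 = 1  t=0,i=3
  .##.# -> #   bit 13 = 1  t=1,i=3
  .##.. -> .   bit 12 = 0  t=1,i=19
  .#.## -> .   bit 11 = 0  t=0,i=9
  .#.#. -> #   bit 10 = 1  t=1,i=12
  .#..# -> .   bit 9 = 0  t=0,i=0
  .#... -> #   bit 8 = 1  t=3,i=15
  ..### -> #   bit 7 = 1  t=0,i=2
  ..##. -> .   bit 6 = 0  t=1,i=2
  ..#.# -> #   bit 5 = 1  t=0,i=8
  ..#.. -> .   bit 4 = 0  t=2,i=0
  ...## -> .   bit 3 = 0  t=3,i=3
  ...#. -> .   bit 2 = 0  t=0,i=7
  ....# -> .   bit 1 = 0  t=3,i=2
  ..... -> #   bit 0 = 1  t=17,i=12
  bits 01001111001101101110010110100001 = 1328997793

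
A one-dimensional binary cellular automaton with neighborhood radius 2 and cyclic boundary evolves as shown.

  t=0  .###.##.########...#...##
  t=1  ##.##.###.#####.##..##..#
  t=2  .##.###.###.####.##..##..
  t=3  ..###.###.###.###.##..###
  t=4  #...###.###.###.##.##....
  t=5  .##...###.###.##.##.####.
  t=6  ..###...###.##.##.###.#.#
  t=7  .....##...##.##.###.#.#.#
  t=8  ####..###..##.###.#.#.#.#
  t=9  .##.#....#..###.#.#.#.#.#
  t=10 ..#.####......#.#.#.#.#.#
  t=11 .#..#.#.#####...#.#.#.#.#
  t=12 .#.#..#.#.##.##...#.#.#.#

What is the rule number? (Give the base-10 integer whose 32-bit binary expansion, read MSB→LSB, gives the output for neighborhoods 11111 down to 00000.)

  #####|#  b31=1 t=0,i=10
  ####.|#  b30=1 t=0,i=14
  ###.#|#  b29=1 t=0,i=3
  ###..|.  b28=0 t=0,i=15
  ##.##|#  b27=1 t=0,i=0
  ##.#.|.  b26=0 t=6,i=21
  ##..#|#  b25=1 t=1,i=18
  ##...|#  b24=1 t=0,i=16
  #.###|#  b23=1 t=0,i=1
  #.##.|.  b22=0 t=0,i=5
  #.#.#|#  b21=1 t=6,i=22
  #.#..|#  b20=1 t=6,i=24
  #..##|.  b19=0 t=1,i=19
  #..#.|#  b18=1 t=10,i=1
  #...#|#  b17=1 t=0,i=17
  #....|#  b16=1 t=4,i=22
  .####|.  b15=0 t=0,i=9
  .###.|.  b14=0 t=0,i=2
  .##.#|#  b13=1 t=0,i=6
  .##..|#  b12=1 t=1,i=17
  .#.##|.  b11=0 t=8,i=23
  .#.#.|.  b10=0 t=6,i=23
  .#..#|.  b9=0 t=6,i=0
  .#...|#  b8=1 t=0,i=20
  ..###|.  b7=0 t=1,i=24
  ..##.|.  b6=0 t=0,i=23
  ..#.#|.  b5=0 t=10,i=2
  ..#..|.  b4=0 t=0,i=19
  ...##|.  b3=0 t=0,i=22
  ...#.|.  b2=0 t=0,i=18
  ....#|#  b1=1 t=4,i=23
  .....|#  b0=1 t=7,i=2
  bits 11101011101101110011000100000011 = 3954651395

3954651395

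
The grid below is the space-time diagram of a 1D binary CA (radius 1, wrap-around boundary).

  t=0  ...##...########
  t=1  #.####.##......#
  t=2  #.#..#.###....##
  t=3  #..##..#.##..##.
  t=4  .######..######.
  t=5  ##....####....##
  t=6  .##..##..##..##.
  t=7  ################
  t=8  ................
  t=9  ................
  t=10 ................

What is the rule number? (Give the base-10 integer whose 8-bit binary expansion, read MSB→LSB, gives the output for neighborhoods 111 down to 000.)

  nb ###: next=.  (t=0,i=9, bit7=0)
  nb ##.: next=#  (t=0,i=4, bit6=1)
  nb #.#: next=.  (t=1,i=1, bit5=0)
  nb #..: next=#  (t=0,i=0, bit4=1)
  nb .##: next=#  (t=0,i=3, bit3=1)
  nb .#.: next=.  (t=2,i=2, bit2=0)
  nb ..#: next=#  (t=0,i=2, bit1=1)
  nb ...: next=.  (t=0,i=1, bit0=0)
  bits 01011010 = 90

90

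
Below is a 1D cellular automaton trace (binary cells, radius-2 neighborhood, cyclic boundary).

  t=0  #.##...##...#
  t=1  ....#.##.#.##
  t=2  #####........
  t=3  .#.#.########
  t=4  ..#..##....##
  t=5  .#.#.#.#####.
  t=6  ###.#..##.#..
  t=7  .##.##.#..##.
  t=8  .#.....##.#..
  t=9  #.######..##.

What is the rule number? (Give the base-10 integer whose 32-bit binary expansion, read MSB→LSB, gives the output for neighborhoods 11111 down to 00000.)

  #####|.  b31=0 t=2,i=2
  ####.|#  b30=1 t=2,i=3
  ###.#|#  b29=1 t=3,i=12
  ###..|.  b28=0 t=2,i=4
  ##.##|.  b27=0 t=0,i=1
  ##.#.|.  b26=0 t=1,i=8
  ##..#|.  b25=0 t=4,i=0
  ##...|#  b24=1 t=0,i=4
  #.###|#  b23=1 t=3,i=5
  #.##.|.  b22=0 t=0,i=2
  #.#.#|.  b21=0 t=1,i=9
  #.#..|#  b20=1 t=6,i=4
  #..##|.  b19=0 t=4,i=4
  #..#.|#  b18=1 t=4,i=1
  #...#|.  b17=0 t=0,i=5
  #....|#  b16=1 t=1,i=1
  .####|#  b15=1 t=2,i=1
  .###.|#  b14=1 t=6,i=1
  .##.#|.  b13=0 t=0,i=0
  .##..|.  b12=0 t=0,i=3
  .#.##|.  b11=0 t=1,i=5
  .#.#.|#  b10=1 t=3,i=2
  .#..#|#  b9=1 t=4,i=3
  .#...|#  b8=1 t=8,i=2
  ..###|.  b7=0 t=2,i=0
  ..##.|#  b6=1 t=0,i=7
  ..#.#|#  b5=1 t=1,i=4
  ..#..|.  b4=0 t=4,i=2
  ...##|#  b3=1 t=0,i=6
  ...#.|#  b2=1 t=1,i=3
  ....#|#  b1=1 t=1,i=2
  .....|#  b0=1 t=2,i=7
  bits 01100001100101011100011101101111 = 1637205871

1637205871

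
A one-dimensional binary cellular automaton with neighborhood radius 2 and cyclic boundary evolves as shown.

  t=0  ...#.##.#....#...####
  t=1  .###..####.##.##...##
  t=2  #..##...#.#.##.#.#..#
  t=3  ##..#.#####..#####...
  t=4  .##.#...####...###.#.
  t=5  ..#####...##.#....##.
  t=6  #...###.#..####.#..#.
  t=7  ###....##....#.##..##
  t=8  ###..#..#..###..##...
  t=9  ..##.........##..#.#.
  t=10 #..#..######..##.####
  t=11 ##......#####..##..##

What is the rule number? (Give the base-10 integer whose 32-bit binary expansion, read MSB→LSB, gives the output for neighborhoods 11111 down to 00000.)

  [31] ##### => #  t=3,i=8
  [30] ####. => #  t=0,i=19
  [29] ###.# => .  t=1,i=9
  [28] ###.. => #  t=0,i=20
  [27] ##.## => #  t=1,i=0
  [26] ##.#. => #  t=0,i=7
  [25] ##..# => #  t=1,i=4
  [24] ##... => .  t=0,i=0
  [23] #.### => .  t=1,i=1
  [22] #.##. => .  t=0,i=5
  [21] #.#.# => #  t=2,i=10
  [20] #.#.. => #  t=0,i=8
  [19] #..## => .  t=1,i=5
  [18] #..#. => .  t=3,i=3
  [17] #...# => #  t=0,i=1
  [16] #.... => .  t=0,i=10
  [15] .#### => .  t=0,i=18
  [14] .###. => .  t=1,i=2
  [13] .##.# => #  t=0,i=6
  [12] .##.. => #  t=1,i=15
  [11] .#.## => .  t=0,i=4
  [10] .#.#. => #  t=2,i=9
  [9] .#..# => .  t=2,i=18
  [8] .#... => #  t=0,i=9
  [7] ..### => .  t=0,i=17
  [6] ..##. => .  t=1,i=19
  [5] ..#.# => #  t=0,i=3
  [4] ..#.. => .  t=0,i=13
  [3] ...## => .  t=0,i=16
  [2] ...#. => #  t=0,i=2
  [1] ....# => #  t=0,i=11
  [0] ..... => #  t=9,i=6
  bits 11011110001100100011010100100111 = 3727832359

3727832359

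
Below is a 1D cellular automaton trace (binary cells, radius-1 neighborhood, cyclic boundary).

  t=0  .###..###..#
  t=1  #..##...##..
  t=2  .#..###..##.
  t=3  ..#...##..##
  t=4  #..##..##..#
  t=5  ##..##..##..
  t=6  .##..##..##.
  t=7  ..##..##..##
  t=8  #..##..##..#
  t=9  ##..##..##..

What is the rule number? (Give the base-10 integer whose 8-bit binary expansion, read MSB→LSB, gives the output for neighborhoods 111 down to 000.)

113

  ###|.  b7=0 t=0,i=2
  ##.|#  b6=1 t=0,i=3
  #.#|#  b5=1 t=0,i=0
  #..|#  b4=1 t=0,i=4
  .##|.  b3=0 t=0,i=1
  .#.|.  b2=0 t=0,i=11
  ..#|.  b1=0 t=0,i=5
  ...|#  b0=1 t=1,i=6
  bits 01110001 = 113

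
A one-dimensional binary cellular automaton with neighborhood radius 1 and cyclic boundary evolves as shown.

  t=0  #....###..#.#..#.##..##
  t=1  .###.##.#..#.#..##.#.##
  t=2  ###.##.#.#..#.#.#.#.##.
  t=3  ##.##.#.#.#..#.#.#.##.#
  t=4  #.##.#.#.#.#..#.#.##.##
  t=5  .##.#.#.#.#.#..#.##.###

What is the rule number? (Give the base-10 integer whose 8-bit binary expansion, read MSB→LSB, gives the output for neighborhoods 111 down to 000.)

185

  ###|#  b7=1 t=0,i=6
  ##.|.  b6=0 t=0,i=0
  #.#|#  b5=1 t=0,i=11
  #..|#  b4=1 t=0,i=1
  .##|#  b3=1 t=0,i=5
  .#.|.  b2=0 t=0,i=10
  ..#|.  b1=0 t=0,i=4
  ...|#  b0=1 t=0,i=2
  bits 10111001 = 185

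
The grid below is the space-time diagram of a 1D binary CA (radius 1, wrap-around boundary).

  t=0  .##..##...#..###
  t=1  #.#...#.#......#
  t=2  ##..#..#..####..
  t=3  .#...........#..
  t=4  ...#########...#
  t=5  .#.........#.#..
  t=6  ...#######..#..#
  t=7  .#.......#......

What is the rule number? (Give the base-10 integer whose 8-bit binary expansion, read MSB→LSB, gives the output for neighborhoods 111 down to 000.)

97

  ###|.  b7=0 t=0,i=14
  ##.|#  b6=1 t=0,i=2
  #.#|#  b5=1 t=0,i=0
  #..|.  b4=0 t=0,i=3
  .##|.  b3=0 t=0,i=1
  .#.|.  b2=0 t=0,i=10
  ..#|.  b1=0 t=0,i=4
  ...|#  b0=1 t=0,i=8
  bits 01100001 = 97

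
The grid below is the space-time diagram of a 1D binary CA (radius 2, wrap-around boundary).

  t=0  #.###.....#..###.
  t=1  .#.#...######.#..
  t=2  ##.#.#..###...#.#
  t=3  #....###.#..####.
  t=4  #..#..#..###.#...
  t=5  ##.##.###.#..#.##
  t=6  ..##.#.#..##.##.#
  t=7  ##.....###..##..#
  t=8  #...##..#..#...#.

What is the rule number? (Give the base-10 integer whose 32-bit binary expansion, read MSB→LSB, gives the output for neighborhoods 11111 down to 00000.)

2287651383

  ##### -> #   bit 31 = 1  t=1,i=9
  ####. -> .   bit 30 = 0  t=1,i=11
  ###.# -> .   bit 29 = 0  t=0,i=15
  ###.. -> .   bit 28 = 0  t=0,i=4
  ##.## -> #   bit 27 = 1  t=5,i=2
  ##.#. -> .   bit 26 = 0  t=0,i=16
  ##..# -> .   bit 25 = 0  t=7,i=10
  ##... -> .   bit 24 = 0  t=0,i=5
  #.### -> .   bit 23 = 0  t=0,i=2
  #.##. -> #   bit 22 = 1  t=5,i=3
  #.#.# -> .   bit 21 = 0  t=0,i=0
  #.#.. -> #   bit 20 = 1  t=1,i=3
  #..## -> #   bit 19 = 1  t=0,i=12
  #..#. -> .   bit 18 = 0  t=4,i=2
  #...# -> #   bit 17 = 1  t=1,i=5
  #.... -> .   bit 16 = 0  t=0,i=6
  .#### -> #   bit 15 = 1  t=1,i=8
  .###. -> #   bit 14 = 1  t=0,i=3
  .##.# -> .   bit 13 = 0  t=5,i=4
  .##.. -> .   bit 12 = 0  t=7,i=13
  .#.## -> #   bit 11 = 1  t=0,i=1
  .#.#. -> .   bit 10 = 0  t=1,i=2
  .#..# -> #   bit 9 = 1  t=0,i=11
  .#... -> .   bit 8 = 0  t=1,i=4
  ..### -> .   bit 7 = 0  t=0,i=13
  ..##. -> .   bit 6 = 0  t=6,i=2
  ..#.# -> #   bit 5 = 1  t=1,i=1
  ..#.. -> #   bit 4 = 1  t=0,i=10
  ...## -> .   bit 3 = 0  t=1,i=6
  ...#. -> #   bit 2 = 1  t=0,i=9
  ....# -> #   bit 1 = 1  t=0,i=8
  ..... -> #   bit 0 = 1  t=0,i=7
  bits 10001000010110101100101000110111 = 2287651383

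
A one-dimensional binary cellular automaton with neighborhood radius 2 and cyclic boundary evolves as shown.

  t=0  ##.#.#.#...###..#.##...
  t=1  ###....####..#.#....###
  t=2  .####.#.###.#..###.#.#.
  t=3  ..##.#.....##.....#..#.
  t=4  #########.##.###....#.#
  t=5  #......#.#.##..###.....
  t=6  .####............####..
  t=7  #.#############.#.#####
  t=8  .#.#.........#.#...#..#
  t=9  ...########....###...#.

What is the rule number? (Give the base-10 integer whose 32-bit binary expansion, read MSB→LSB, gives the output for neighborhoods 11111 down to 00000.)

1561829705

  nb #####: next=.  (t=1,i=0, bit31=0)
  nb ####.: next=#  (t=1,i=1, bit30=1)
  nb ###.#: next=.  (t=2,i=4, bit29=0)
  nb ###..: next=#  (t=0,i=13, bit28=1)
  nb ##.##: next=#  (t=4,i=9, bit27=1)
  nb ##.#.: next=#  (t=0,i=2, bit26=1)
  nb ##..#: next=.  (t=0,i=14, bit25=0)
  nb ##...: next=#  (t=0,i=20, bit24=1)
  nb #.###: next=.  (t=2,i=8, bit23=0)
  nb #.##.: next=.  (t=0,i=18, bit22=0)
  nb #.#.#: next=.  (t=0,i=3, bit21=0)
  nb #.#..: next=#  (t=0,i=7, bit20=1)
  nb #..##: next=.  (t=2,i=0, bit19=0)
  nb #..#.: next=#  (t=0,i=15, bit18=1)
  nb #...#: next=#  (t=0,i=9, bit17=1)
  nb #....: next=#  (t=1,i=4, bit16=1)
  nb .####: next=#  (t=1,i=8, bit15=1)
  nb .###.: next=.  (t=0,i=12, bit14=0)
  nb .##.#: next=#  (t=0,i=1, bit13=1)
  nb .##..: next=.  (t=0,i=19, bit12=0)
  nb .#.##: next=.  (t=0,i=17, bit11=0)
  nb .#.#.: next=.  (t=0,i=4, bit10=0)
  nb .#..#: next=.  (t=2,i=13, bit9=0)
  nb .#...: next=#  (t=0,i=8, bit8=1)
  nb ..###: next=.  (t=0,i=11, bit7=0)
  nb ..##.: next=#  (t=0,i=0, bit6=1)
  nb ..#.#: next=.  (t=0,i=16, bit5=0)
  nb ..#..: next=.  (t=3,i=18, bit4=0)
  nb ...##: next=#  (t=0,i=10, bit3=1)
  nb ...#.: next=.  (t=3,i=17, bit2=0)
  nb ....#: next=.  (t=1,i=5, bit1=0)
  nb .....: next=#  (t=3,i=8, bit0=1)
  bits 01011101000101111010000101001001 = 1561829705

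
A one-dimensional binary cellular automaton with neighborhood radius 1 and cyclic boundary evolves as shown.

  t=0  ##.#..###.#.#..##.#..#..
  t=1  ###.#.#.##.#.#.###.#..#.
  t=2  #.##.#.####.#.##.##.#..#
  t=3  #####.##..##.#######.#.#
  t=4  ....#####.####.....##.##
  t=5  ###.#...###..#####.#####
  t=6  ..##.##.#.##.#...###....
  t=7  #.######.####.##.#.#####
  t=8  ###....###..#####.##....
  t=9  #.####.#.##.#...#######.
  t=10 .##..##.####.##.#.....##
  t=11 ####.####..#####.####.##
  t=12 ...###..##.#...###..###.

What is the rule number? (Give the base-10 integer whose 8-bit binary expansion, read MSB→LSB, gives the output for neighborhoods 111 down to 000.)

  [7] ### => .  t=0,i=7
  [6] ##. => #  t=0,i=1
  [5] #.# => #  t=0,i=2
  [4] #.. => #  t=0,i=4
  [3] .## => #  t=0,i=0
  [2] .#. => .  t=0,i=3
  [1] ..# => .  t=0,i=5
  [0] ... => #  t=4,i=1
  bits 01111001 = 121

121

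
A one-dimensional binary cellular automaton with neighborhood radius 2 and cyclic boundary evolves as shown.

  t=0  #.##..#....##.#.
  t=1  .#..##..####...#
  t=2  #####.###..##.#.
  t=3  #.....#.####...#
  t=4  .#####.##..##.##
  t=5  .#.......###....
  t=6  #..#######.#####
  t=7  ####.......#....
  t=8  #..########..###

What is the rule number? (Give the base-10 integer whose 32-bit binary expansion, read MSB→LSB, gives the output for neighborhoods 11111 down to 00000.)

  #####|.  b31=0 t=2,i=2
  ####.|.  b30=0 t=1,i=10
  ###.#|.  b29=0 t=2,i=4
  ###..|#  b28=1 t=1,i=11
  ##.##|.  b27=0 t=2,i=5
  ##.#.|.  b26=0 t=0,i=13
  ##..#|#  b25=1 t=0,i=4
  ##...|#  b24=1 t=1,i=12
  #.###|#  b23=1 t=2,i=0
  #.##.|.  b22=0 t=0,i=2
  #.#.#|.  b21=0 t=0,i=0
  #.#..|#  b20=1 t=1,i=1
  #..##|#  b19=1 t=1,i=3
  #..#.|#  b18=1 t=0,i=5
  #...#|.  b17=0 t=1,i=13
  #....|#  b16=1 t=0,i=8
  .####|.  b15=0 t=1,i=9
  .###.|.  b14=0 t=2,i=7
  .##.#|.  b13=0 t=0,i=12
  .##..|.  b12=0 t=0,i=3
  .#.##|#  b11=1 t=0,i=1
  .#.#.|#  b10=1 t=0,i=15
  .#..#|#  b9=1 t=1,i=2
  .#...|.  b8=0 t=0,i=7
  ..###|#  b7=1 t=1,i=8
  ..##.|#  b6=1 t=0,i=11
  ..#.#|.  b5=0 t=1,i=15
  ..#..|.  b4=0 t=0,i=6
  ...##|#  b3=1 t=0,i=10
  ...#.|#  b2=1 t=1,i=14
  ....#|#  b1=1 t=0,i=9
  .....|#  b0=1 t=3,i=3
  bits 00010011100111010000111011001111 = 329060047

329060047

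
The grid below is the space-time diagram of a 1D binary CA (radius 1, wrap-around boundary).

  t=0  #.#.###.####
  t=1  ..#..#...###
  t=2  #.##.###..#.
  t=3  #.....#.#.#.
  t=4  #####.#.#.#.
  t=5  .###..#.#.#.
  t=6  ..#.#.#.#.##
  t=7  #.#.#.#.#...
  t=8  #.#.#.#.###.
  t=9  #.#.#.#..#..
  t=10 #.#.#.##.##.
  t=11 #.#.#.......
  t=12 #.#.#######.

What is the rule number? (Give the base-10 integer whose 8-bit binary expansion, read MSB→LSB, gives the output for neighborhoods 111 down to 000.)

149

  ###|#  b7=1 t=0,i=5
  ##.|.  b6=0 t=0,i=0
  #.#|.  b5=0 t=0,i=1
  #..|#  b4=1 t=1,i=0
  .##|.  b3=0 t=0,i=4
  .#.|#  b2=1 t=0,i=2
  ..#|.  b1=0 t=1,i=1
  ...|#  b0=1 t=1,i=7
  bits 10010101 = 149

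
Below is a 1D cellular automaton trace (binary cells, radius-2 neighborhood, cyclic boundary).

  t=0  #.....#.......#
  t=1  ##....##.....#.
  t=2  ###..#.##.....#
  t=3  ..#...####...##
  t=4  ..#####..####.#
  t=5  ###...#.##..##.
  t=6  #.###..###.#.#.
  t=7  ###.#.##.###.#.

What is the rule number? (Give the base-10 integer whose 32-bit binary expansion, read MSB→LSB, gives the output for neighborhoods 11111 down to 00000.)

  ##### -> .   bit 31 = 0  t=4,i=4
  ####. -> .   bit 30 = 0  t=2,i=1
  ###.# -> #   bit 29 = 1  t=4,i=12
  ###.. -> #   bit 28 = 1  t=2,i=2
  ##.## -> .   bit 27 = 0  t=5,i=14
  ##.#. -> #   bit 26 = 1  t=4,i=13
  ##..# -> .   bit 25 = 0  t=2,i=3
  ##... -> #   bit 24 = 1  t=0,i=1
  #.### -> #   bit 23 = 1  t=5,i=0
  #.##. -> #   bit 22 = 1  t=1,i=0
  #.#.# -> #   bit 21 = 1  t=6,i=0
  #.#.. -> .   bit 20 = 0  t=4,i=14
  #..## -> #   bit 19 = 1  t=4,i=1
  #..#. -> .   bit 18 = 0  t=2,i=4
  #...# -> #   bit 17 = 1  t=3,i=4
  #.... -> .   bit 16 = 0  t=0,i=2
  .#### -> .   bit 15 = 0  t=2,i=0
  .###. -> .   bit 14 = 0  t=5,i=1
  .##.# -> #   bit 13 = 1  t=5,i=13
  .##.. -> #   bit 12 = 1  t=0,i=0
  .#.## -> #   bit 11 = 1  t=1,i=14
  .#.#. -> .   bit 10 = 0  t=6,i=12
  .#..# -> #   bit 9 = 1  t=4,i=0
  .#... -> #   bit 8 = 1  t=0,i=7
  ..### -> #   bit 7 = 1  t=2,i=14
  ..##. -> .   bit 6 = 0  t=0,i=14
  ..#.# -> .   bit 5 = 0  t=1,i=13
  ..#.. -> #   bit 4 = 1  t=0,i=6
  ...## -> #   bit 3 = 1  t=0,i=13
  ...#. -> .   bit 2 = 0  t=0,i=5
  ....# -> .   bit 1 = 0  t=0,i=4
  ..... -> .   bit 0 = 0  t=0,i=3
  bits 00110101111010100011101110011000 = 904543128

904543128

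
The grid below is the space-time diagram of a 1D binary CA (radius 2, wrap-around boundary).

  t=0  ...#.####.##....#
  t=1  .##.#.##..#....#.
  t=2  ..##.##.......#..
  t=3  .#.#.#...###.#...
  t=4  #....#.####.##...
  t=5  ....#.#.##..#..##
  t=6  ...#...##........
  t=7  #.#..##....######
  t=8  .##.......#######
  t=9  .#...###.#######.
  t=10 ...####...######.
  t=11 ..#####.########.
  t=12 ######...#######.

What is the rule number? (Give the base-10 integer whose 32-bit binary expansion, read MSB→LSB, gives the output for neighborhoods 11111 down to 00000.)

  #####|#  b31=1 t=7,i=13
  ####.|#  b30=1 t=0,i=7
  ###.#|.  b29=0 t=0,i=8
  ###..|#  b28=1 t=9,i=15
  ##.##|.  b27=0 t=0,i=9
  ##.#.|#  b26=1 t=1,i=3
  ##..#|.  b25=0 t=1,i=8
  ##...|.  b24=0 t=0,i=12
  #.###|.  b23=0 t=0,i=5
  #.##.|#  b22=1 t=0,i=10
  #.#.#|.  b21=0 t=1,i=4
  #.#..|#  b20=1 t=3,i=5
  #..##|.  b19=0 t=1,i=0
  #..#.|.  b18=0 t=1,i=9
  #...#|#  b17=1 t=0,i=1
  #....|.  b16=0 t=0,i=13
  .####|#  b15=1 t=0,i=6
  .###.|#  b14=1 t=3,i=10
  .##.#|#  b13=1 t=1,i=2
  .##..|.  b12=0 t=0,i=11
  .#.##|#  b11=1 t=0,i=4
  .#.#.|.  b10=0 t=3,i=2
  .#..#|.  b9=0 t=1,i=16
  .#...|.  b8=0 t=0,i=0
  ..###|#  b7=1 t=3,i=9
  ..##.|.  b6=0 t=1,i=1
  ..#.#|.  b5=0 t=0,i=3
  ..#..|.  b4=0 t=0,i=16
  ...##|#  b3=1 t=2,i=1
  ...#.|#  b2=1 t=0,i=2
  ....#|.  b1=0 t=0,i=14
  .....|#  b0=1 t=2,i=9
  bits 11010100010100101110100010001101 = 3562203277

3562203277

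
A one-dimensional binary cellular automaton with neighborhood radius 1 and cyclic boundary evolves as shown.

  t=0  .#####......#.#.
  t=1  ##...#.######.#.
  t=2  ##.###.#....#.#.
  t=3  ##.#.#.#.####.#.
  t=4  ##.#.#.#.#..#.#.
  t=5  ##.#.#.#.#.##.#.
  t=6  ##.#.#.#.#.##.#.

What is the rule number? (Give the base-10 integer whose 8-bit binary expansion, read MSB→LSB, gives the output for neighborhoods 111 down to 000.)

  ###|.  b7=0 t=0,i=2
  ##.|#  b6=1 t=0,i=5
  #.#|.  b5=0 t=0,i=13
  #..|.  b4=0 t=0,i=6
  .##|#  b3=1 t=0,i=1
  .#.|#  b2=1 t=0,i=12
  ..#|#  b1=1 t=0,i=0
  ...|#  b0=1 t=0,i=7
  bits 01001111 = 79

79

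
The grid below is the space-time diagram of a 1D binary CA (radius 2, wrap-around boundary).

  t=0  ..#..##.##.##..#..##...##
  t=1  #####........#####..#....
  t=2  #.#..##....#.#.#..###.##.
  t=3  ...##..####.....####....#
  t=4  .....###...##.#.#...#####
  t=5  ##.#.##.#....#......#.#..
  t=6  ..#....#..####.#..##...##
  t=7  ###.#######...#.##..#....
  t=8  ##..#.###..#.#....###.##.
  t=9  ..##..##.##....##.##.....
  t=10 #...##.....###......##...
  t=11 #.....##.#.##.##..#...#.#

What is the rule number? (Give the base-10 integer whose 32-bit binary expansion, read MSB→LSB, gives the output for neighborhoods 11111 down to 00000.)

  nb #####: next=#  (t=1,i=2, bit31=1)
  nb ####.: next=.  (t=1,i=3, bit30=0)
  nb ###.#: next=.  (t=2,i=20, bit29=0)
  nb ###..: next=.  (t=1,i=4, bit28=0)
  nb ##.##: next=.  (t=0,i=7, bit27=0)
  nb ##.#.: next=#  (t=2,i=24, bit26=1)
  nb ##..#: next=#  (t=0,i=0, bit25=1)
  nb ##...: next=#  (t=0,i=20, bit24=1)
  nb #.###: next=#  (t=7,i=4, bit23=1)
  nb #.##.: next=.  (t=0,i=8, bit22=0)
  nb #.#.#: next=.  (t=2,i=0, bit21=0)
  nb #.#..: next=.  (t=2,i=2, bit20=0)
  nb #..##: next=#  (t=0,i=4, bit19=1)
  nb #..#.: next=#  (t=0,i=1, bit18=1)
  nb #...#: next=.  (t=0,i=21, bit17=0)
  nb #....: next=#  (t=1,i=6, bit16=1)
  nb .####: next=.  (t=1,i=1, bit15=0)
  nb .###.: next=#  (t=2,i=19, bit14=1)
  nb .##.#: next=.  (t=0,i=6, bit13=0)
  nb .##..: next=.  (t=0,i=12, bit12=0)
  nb .#.##: next=.  (t=5,i=4, bit11=0)
  nb .#.#.: next=.  (t=2,i=1, bit10=0)
  nb .#..#: next=#  (t=0,i=3, bit9=1)
  nb .#...: next=.  (t=1,i=21, bit8=0)
  nb ..###: next=#  (t=1,i=0, bit7=1)
  nb ..##.: next=.  (t=0,i=5, bit6=0)
  nb ..#.#: next=.  (t=2,i=11, bit5=0)
  nb ..#..: next=#  (t=0,i=2, bit4=1)
  nb ...##: next=.  (t=0,i=22, bit3=0)
  nb ...#.: next=#  (t=2,i=10, bit2=1)
  nb ....#: next=#  (t=1,i=11, bit1=1)
  nb .....: next=.  (t=1,i=7, bit0=0)
  bits 10000111100011010100001010010110 = 2274181782

2274181782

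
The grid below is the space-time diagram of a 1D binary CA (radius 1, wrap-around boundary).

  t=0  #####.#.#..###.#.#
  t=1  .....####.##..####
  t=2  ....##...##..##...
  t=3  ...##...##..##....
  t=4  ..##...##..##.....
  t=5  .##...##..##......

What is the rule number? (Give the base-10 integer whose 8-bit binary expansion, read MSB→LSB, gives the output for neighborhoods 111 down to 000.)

  ### -> .   bit 7 = 0  t=0,i=0
  ##. -> .   bit 6 = 0  t=0,i=4
  #.# -> #   bit 5 = 1  t=0,i=5
  #.. -> .   bit 4 = 0  t=0,i=9
  .## -> #   bit 3 = 1  t=0,i=11
  .#. -> #   bit 2 = 1  t=0,i=6
  ..# -> #   bit 1 = 1  t=0,i=10
  ... -> .   bit 0 = 0  t=1,i=1
  bits 00101110 = 46

46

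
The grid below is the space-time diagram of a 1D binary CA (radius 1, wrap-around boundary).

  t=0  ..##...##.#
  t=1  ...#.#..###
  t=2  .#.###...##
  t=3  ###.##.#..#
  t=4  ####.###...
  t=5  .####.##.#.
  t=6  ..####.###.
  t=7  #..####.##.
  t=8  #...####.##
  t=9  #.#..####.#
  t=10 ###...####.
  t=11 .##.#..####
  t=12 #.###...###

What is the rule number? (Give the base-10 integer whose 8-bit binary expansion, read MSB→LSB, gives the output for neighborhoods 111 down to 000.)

  [7] ### => #  t=1,i=9
  [6] ##. => #  t=0,i=3
  [5] #.# => #  t=0,i=9
  [4] #.. => .  t=0,i=0
  [3] .## => .  t=0,i=2
  [2] .#. => #  t=0,i=10
  [1] ..# => .  t=0,i=1
  [0] ... => #  t=0,i=5
  bits 11100101 = 229

229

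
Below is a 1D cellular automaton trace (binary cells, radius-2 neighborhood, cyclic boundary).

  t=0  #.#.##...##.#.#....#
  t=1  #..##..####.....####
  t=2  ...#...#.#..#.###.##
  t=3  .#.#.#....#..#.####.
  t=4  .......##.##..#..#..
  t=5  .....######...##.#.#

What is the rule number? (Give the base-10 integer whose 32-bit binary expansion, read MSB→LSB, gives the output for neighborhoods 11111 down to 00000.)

3896732378

  [31] ##### => #  t=1,i=18
  [30] ####. => #  t=1,i=9
  [29] ###.# => #  t=2,i=16
  [28] ###.. => .  t=1,i=0
  [27] ##.## => #  t=2,i=17
  [26] ##.#. => .  t=0,i=1
  [25] ##..# => .  t=1,i=1
  [24] ##... => .  t=0,i=6
  [23] #.### => .  t=2,i=14
  [22] #.##. => #  t=0,i=4
  [21] #.#.# => .  t=0,i=2
  [20] #.#.. => .  t=0,i=14
  [19] #..## => .  t=1,i=2
  [18] #..#. => .  t=2,i=11
  [17] #...# => #  t=0,i=7
  [16] #.... => #  t=0,i=16
  [15] .#### => .  t=1,i=8
  [14] .###. => #  t=2,i=15
  [13] .##.# => #  t=0,i=0
  [12] .##.. => .  t=0,i=5
  [11] .#.## => #  t=0,i=3
  [10] .#.#. => .  t=0,i=13
  [9] .#..# => #  t=2,i=10
  [8] .#... => .  t=0,i=15
  [7] ..### => #  t=1,i=7
  [6] ..##. => #  t=0,i=9
  [5] ..#.# => .  t=2,i=7
  [4] ..#.. => #  t=2,i=3
  [3] ...## => #  t=0,i=8
  [2] ...#. => .  t=2,i=2
  [1] ....# => #  t=0,i=17
  [0] ..... => .  t=1,i=13
  bits 11101000010000110110101011011010 = 3896732378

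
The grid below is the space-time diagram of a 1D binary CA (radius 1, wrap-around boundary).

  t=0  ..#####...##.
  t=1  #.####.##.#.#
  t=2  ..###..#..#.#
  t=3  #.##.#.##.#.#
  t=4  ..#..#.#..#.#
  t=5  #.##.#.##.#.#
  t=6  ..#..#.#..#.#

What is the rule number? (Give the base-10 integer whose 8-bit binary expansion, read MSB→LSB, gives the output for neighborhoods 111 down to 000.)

157

  nb ###: next=#  (t=0,i=3, bit7=1)
  nb ##.: next=.  (t=0,i=6, bit6=0)
  nb #.#: next=.  (t=1,i=1, bit5=0)
  nb #..: next=#  (t=0,i=7, bit4=1)
  nb .##: next=#  (t=0,i=2, bit3=1)
  nb .#.: next=#  (t=1,i=10, bit2=1)
  nb ..#: next=.  (t=0,i=1, bit1=0)
  nb ...: next=#  (t=0,i=0, bit0=1)
  bits 10011101 = 157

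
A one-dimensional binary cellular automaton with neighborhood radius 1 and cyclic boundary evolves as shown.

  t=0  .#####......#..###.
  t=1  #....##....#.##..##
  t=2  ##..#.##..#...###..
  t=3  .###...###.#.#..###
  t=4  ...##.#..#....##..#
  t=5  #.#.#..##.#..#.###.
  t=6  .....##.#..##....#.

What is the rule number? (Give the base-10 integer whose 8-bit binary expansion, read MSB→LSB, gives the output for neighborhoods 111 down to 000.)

  [7] ### => .  t=0,i=2
  [6] ##. => #  t=0,i=5
  [5] #.# => .  t=1,i=12
  [4] #.. => #  t=0,i=6
  [3] .## => .  t=0,i=1
  [2] .#. => .  t=0,i=12
  [1] ..# => #  t=0,i=0
  [0] ... => .  t=0,i=7
  bits 01010010 = 82

82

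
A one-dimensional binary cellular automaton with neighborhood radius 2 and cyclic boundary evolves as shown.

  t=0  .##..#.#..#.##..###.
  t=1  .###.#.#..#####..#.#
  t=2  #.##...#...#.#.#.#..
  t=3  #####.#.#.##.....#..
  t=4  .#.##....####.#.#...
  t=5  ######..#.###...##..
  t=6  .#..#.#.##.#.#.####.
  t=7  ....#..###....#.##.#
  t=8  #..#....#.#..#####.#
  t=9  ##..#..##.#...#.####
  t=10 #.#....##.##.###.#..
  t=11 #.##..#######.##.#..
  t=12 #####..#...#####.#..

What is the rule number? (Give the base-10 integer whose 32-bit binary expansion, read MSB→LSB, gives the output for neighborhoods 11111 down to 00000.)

  ##### -> .   bit 31 = 0  t=1,i=12
  ####. -> #   bit 30 = 1  t=1,i=13
  ###.# -> #   bit 29 = 1  t=1,i=3
  ###.. -> .   bit 28 = 0  t=0,i=18
  ##.## -> #   bit 27 = 1  t=8,i=18
  ##.#. -> .   bit 26 = 0  t=1,i=4
  ##..# -> #   bit 25 = 1  t=0,i=3
  ##... -> #   bit 24 = 1  t=2,i=4
  #.### -> .   bit 23 = 0  t=1,i=1
  #.##. -> #   bit 22 = 1  t=0,i=12
  #.#.# -> .   bit 21 = 0  t=1,i=5
  #.#.. -> #   bit 20 = 1  t=0,i=7
  #..## -> .   bit 19 = 0  t=0,i=0
  #..#. -> .   bit 18 = 0  t=0,i=4
  #...# -> .   bit 17 = 0  t=2,i=5
  #.... -> .   bit 16 = 0  t=3,i=13
  .#### -> #   bit 15 = 1  t=1,i=11
  .###. -> #   bit 14 = 1  t=0,i=17
  .##.# -> #   bit 13 = 1  t=6,i=9
  .##.. -> #   bit 12 = 1  t=0,i=2
  .#.## -> #   bit 11 = 1  t=0,i=11
  .#.#. -> .   bit 10 = 0  t=0,i=6
  .#..# -> .   bit 9 = 0  t=0,i=8
  .#... -> #   bit 8 = 1  t=2,i=8
  ..### -> .   bit 7 = 0  t=0,i=16
  ..##. -> #   bit 6 = 1  t=0,i=1
  ..#.# -> #   bit 5 = 1  t=0,i=5
  ..#.. -> .   bit 4 = 0  t=2,i=7
  ...## -> #   bit 3 = 1  t=4,i=8
  ...#. -> #   bit 2 = 1  t=2,i=6
  ....# -> .   bit 1 = 0  t=3,i=15
  ..... -> #   bit 0 = 1  t=3,i=14
  bits 01101011010100001111100101101101 = 1800468845

1800468845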